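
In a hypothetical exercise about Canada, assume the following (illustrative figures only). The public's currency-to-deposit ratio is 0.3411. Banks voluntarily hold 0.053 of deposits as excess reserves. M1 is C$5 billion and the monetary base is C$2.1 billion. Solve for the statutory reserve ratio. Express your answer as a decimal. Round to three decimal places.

0.169

Using m = M/MB = 5/2.1 ≈ 2.380952. Since m = (1 + c)/(c + rr + e), the denominator satisfies c + rr + e = (1 + c)/m = (1 + 0.3411) / 2.380952 ≈ 0.563262.
With c = 0.3411 and e = 0.053, the statutory reserve ratio is 0.563262 − 0.3411 − 0.053 = 0.169162.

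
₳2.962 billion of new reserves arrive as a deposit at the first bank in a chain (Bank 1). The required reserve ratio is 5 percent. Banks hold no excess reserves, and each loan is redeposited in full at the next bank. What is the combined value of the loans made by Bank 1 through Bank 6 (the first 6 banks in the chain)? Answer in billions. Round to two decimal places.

₳14.91 billion

Bank i lends (1 − rr)^i of the original deposit: Bank 1 lends 2.962·0.9500 = 2.8139, Bank 2 lends 2.962·0.9500² ≈ 2.6732, and so on.
Summing a geometric series: total = 2.962·[0.9500·(1 − 0.9500^6) / (1 − 0.9500)] ≈ 14.9085 billion.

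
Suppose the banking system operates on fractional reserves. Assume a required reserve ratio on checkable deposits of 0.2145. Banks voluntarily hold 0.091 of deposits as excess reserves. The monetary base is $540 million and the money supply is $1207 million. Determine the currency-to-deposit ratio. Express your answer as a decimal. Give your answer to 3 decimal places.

Using m = M/MB = 1207/540 ≈ 2.235185. From m = (1 + c)/(c + rr + e), rearranging gives 1 + c = m·(c + rr + e), so c·(1 − m) = m·(rr + e) − 1.
Hence c = [m·(rr + e) − 1]/(1 − m) = [2.235185 × (0.2145 + 0.091) − 1] / (1 − 2.235185) ≈ 0.256764.

0.257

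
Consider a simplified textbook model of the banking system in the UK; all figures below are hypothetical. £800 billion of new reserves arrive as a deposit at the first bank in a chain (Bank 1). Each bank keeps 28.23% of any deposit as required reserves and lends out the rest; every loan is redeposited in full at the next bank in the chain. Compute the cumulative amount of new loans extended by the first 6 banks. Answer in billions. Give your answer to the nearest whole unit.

Bank i lends (1 − rr)^i of the original deposit: Bank 1 lends 800·0.7177 = 574.1600, Bank 2 lends 800·0.7177² ≈ 412.0746, and so on.
Summing a geometric series: total = 800·[0.7177·(1 − 0.7177^6) / (1 − 0.7177)] ≈ 1755.9063 billion.

£1756 billion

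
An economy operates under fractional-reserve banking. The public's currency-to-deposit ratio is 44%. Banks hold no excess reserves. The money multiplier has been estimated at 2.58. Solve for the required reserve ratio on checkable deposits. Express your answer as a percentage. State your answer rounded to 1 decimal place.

11.8%

Using m = 2.58. Since m = (1 + c)/(c + rr + e), the denominator satisfies c + rr + e = (1 + c)/m = (1 + 0.44) / 2.58 ≈ 0.558140.
With c = 0.44 and e = 0, the required reserve ratio on checkable deposits is 0.558140 − 0.44 − 0 = 0.11814.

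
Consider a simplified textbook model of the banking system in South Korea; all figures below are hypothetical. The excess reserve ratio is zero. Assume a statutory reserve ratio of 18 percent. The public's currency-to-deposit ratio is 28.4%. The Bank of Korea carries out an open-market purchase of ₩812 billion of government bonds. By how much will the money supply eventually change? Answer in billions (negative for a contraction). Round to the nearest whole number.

₩2247 billion

The money multiplier is m = (1 + c) / (rr + c) = (1 + 0.284) / (0.18 + 0.284) ≈ 2.7672.
The purchase adds 812 billion of base, so ΔM = m × ΔMB = 2.7672 × (+812) = 2246.9664 billion.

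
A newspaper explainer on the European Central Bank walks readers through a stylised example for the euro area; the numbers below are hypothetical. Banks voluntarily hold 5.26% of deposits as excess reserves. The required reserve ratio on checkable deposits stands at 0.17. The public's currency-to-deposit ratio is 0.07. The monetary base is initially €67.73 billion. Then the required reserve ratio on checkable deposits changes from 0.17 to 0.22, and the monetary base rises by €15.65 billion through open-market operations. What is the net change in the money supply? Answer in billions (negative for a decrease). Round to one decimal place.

€12.7 billion

Before: m₁ = (1 + 0.07) / (0.17 + 0.0526 + 0.07) ≈ 3.6569, MB₁ = 67.73, so M₁ = 3.6569 × 67.73 ≈ 247.6818 billion.
After: m₂ = (1 + 0.07) / (0.22 + 0.0526 + 0.07) ≈ 3.1232, MB₂ = 67.73 + 15.65 = 83.38, so M₂ = 3.1232 × 83.38 ≈ 260.4124 billion.
ΔM = M₂ − M₁ = 260.4124 − 247.6818 = 12.7306 billion.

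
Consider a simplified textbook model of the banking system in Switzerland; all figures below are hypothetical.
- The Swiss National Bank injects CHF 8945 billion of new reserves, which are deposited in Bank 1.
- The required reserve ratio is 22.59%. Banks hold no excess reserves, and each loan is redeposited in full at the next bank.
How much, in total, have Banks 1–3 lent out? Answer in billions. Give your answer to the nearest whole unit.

Bank i lends (1 − rr)^i of the original deposit: Bank 1 lends 8945·0.7741 = 6924.3245, Bank 2 lends 8945·0.7741² ≈ 5360.1196, and so on.
Summing a geometric series: total = 8945·[0.7741·(1 − 0.7741^3) / (1 − 0.7741)] ≈ 16433.7127 billion.

CHF 16434 billion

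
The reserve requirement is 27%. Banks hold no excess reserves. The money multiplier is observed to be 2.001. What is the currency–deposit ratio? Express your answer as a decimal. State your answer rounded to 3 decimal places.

0.459

Using m = 2.001. From m = (1 + c)/(c + rr + e), rearranging gives 1 + c = m·(c + rr + e), so c·(1 − m) = m·(rr + e) − 1.
Hence c = [m·(rr + e) − 1]/(1 − m) = [2.001 × (0.27 + 0) − 1] / (1 − 2.001) ≈ 0.459271.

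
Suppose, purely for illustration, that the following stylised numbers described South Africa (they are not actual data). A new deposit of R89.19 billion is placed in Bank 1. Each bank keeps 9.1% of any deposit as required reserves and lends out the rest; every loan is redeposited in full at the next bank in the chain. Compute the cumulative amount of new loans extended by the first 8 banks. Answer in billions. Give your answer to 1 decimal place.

R475.6 billion

Bank i lends (1 − rr)^i of the original deposit: Bank 1 lends 89.19·0.9090 ≈ 81.0737, Bank 2 lends 89.19·0.9090² ≈ 73.6960, and so on.
Summing a geometric series: total = 89.19·[0.9090·(1 − 0.9090^8) / (1 − 0.9090)] ≈ 475.6316 billion.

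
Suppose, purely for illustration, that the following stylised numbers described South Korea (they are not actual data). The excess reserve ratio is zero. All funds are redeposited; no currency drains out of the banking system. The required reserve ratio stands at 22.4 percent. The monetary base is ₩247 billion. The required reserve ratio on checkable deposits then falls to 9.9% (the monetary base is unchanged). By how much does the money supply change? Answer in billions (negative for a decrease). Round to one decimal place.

Initially m₁ = 1 / (0.224) ≈ 4.46429, so M₁ = 4.46429 × 247 ≈ 1102.6796 billion.
After the change m₂ = 1 / (0.099) ≈ 10.10101, so M₂ = 10.10101 × 247 ≈ 2494.9495 billion.
ΔM = M₂ − M₁ = 2494.9495 − 1102.6796 = 1392.2699 billion.

₩1392.3 billion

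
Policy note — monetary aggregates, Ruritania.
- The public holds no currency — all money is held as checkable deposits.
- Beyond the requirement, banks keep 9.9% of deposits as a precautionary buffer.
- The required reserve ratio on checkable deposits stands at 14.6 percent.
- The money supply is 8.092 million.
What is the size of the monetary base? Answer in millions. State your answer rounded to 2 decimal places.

The money multiplier is m = 1 / (rr + e) = 1 / (0.146 + 0.099) ≈ 4.0816.
MB = M / m = 8.092 / 4.0816 ≈ 1.9826 million.

1.98 million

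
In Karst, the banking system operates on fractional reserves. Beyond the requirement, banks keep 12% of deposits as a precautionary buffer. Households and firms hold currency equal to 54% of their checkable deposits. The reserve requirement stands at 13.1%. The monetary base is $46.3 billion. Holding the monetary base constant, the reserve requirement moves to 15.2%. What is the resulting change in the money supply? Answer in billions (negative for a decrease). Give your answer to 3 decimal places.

-2.331 billion

Initially m₁ = (1 + 0.54) / (0.131 + 0.12 + 0.54) ≈ 1.946903, so M₁ = 1.946903 × 46.3 ≈ 90.1416 billion.
After the change m₂ = (1 + 0.54) / (0.152 + 0.12 + 0.54) ≈ 1.896552, so M₂ = 1.896552 × 46.3 ≈ 87.8104 billion.
ΔM = M₂ − M₁ = 87.8104 − 90.1416 = -2.3312 billion.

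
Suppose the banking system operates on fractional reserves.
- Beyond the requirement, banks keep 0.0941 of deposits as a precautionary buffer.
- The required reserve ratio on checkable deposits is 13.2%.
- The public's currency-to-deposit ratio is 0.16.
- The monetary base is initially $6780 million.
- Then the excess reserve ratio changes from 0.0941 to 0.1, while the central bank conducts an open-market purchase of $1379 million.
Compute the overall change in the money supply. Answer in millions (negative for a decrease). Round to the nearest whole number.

Before: m₁ = (1 + 0.16) / (0.132 + 0.0941 + 0.16) ≈ 3.00440, MB₁ = 6780, so M₁ = 3.00440 × 6780 = 20369.832 million.
After: m₂ = (1 + 0.16) / (0.132 + 0.1 + 0.16) ≈ 2.95918, MB₂ = 6780 + 1379 = 8159, so M₂ = 2.95918 × 8159 ≈ 24143.9496 million.
ΔM = M₂ − M₁ = 24143.9496 − 20369.832 = 3774.1176 million.

$3774 million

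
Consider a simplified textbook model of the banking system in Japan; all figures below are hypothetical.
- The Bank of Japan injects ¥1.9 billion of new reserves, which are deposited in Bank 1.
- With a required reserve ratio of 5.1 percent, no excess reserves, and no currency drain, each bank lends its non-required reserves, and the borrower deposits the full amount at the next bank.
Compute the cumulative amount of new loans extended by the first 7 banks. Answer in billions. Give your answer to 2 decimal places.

Bank i lends (1 − rr)^i of the original deposit: Bank 1 lends 1.9·0.9490 = 1.8031, Bank 2 lends 1.9·0.9490² ≈ 1.7111, and so on.
Summing a geometric series: total = 1.9·[0.9490·(1 − 0.9490^7) / (1 − 0.9490)] ≈ 10.8466 billion.

¥10.85 billion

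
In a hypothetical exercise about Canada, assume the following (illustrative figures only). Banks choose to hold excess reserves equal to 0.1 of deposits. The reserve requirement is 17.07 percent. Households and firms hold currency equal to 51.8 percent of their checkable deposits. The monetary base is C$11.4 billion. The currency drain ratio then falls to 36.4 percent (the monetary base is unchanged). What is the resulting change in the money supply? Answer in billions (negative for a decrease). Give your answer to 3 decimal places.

Initially m₁ = (1 + 0.518) / (0.1707 + 0.1 + 0.518) ≈ 1.924686, so M₁ = 1.924686 × 11.4 ≈ 21.9414 billion.
After the change m₂ = (1 + 0.364) / (0.1707 + 0.1 + 0.364) ≈ 2.149047, so M₂ = 2.149047 × 11.4 ≈ 24.4991 billion.
ΔM = M₂ − M₁ = 24.4991 − 21.9414 = 2.5577 billion.

C$2.558 billion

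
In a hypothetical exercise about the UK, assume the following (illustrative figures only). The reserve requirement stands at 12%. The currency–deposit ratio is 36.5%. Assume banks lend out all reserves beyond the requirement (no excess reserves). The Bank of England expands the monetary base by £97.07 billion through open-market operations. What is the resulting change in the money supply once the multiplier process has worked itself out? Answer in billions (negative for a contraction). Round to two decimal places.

£273.20 billion

The money multiplier is m = (1 + c) / (rr + c) = (1 + 0.365) / (0.12 + 0.365) ≈ 2.81443.
The purchase adds 97.07 billion of base, so ΔM = m × ΔMB = 2.81443 × (+97.07) ≈ 273.1967 billion.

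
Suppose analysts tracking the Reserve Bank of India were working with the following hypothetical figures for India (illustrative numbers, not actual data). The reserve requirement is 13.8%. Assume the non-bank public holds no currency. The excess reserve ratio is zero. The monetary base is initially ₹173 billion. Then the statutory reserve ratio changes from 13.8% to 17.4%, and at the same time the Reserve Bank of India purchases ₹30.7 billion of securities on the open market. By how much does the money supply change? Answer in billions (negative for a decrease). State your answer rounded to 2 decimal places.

-82.93 billion

Before: m₁ = 1 / (0.138) ≈ 7.246377, MB₁ = 173, so M₁ = 7.246377 × 173 ≈ 1253.6232 billion.
After: m₂ = 1 / (0.174) ≈ 5.747126, MB₂ = 173 + 30.7 = 203.7, so M₂ = 5.747126 × 203.7 ≈ 1170.6896 billion.
ΔM = M₂ − M₁ = 1170.6896 − 1253.6232 = -82.9336 billion.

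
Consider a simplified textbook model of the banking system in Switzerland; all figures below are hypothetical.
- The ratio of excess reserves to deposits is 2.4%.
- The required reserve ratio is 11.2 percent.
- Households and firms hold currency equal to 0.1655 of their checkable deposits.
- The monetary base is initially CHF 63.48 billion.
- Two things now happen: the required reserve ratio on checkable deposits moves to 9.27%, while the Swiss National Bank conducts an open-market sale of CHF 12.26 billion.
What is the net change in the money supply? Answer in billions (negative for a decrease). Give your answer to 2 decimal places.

Before: m₁ = (1 + 0.1655) / (0.112 + 0.024 + 0.1655) ≈ 3.86567, MB₁ = 63.48, so M₁ = 3.86567 × 63.48 ≈ 245.3927 billion.
After: m₂ = (1 + 0.1655) / (0.0927 + 0.024 + 0.1655) ≈ 4.13005, MB₂ = 63.48 − 12.26 = 51.22, so M₂ = 4.13005 × 51.22 ≈ 211.5412 billion.
ΔM = M₂ − M₁ = 211.5412 − 245.3927 = -33.8515 billion.

-33.85 billion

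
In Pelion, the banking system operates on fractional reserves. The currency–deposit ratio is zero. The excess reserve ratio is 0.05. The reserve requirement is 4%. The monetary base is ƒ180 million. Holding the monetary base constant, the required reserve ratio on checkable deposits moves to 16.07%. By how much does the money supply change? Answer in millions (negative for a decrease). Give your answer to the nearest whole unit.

-1146 million

Initially m₁ = 1 / (0.04 + 0.05) ≈ 11.1111, so M₁ = 11.1111 × 180 = 1999.998 million.
After the change m₂ = 1 / (0.1607 + 0.05) ≈ 4.7461, so M₂ = 4.7461 × 180 = 854.298 million.
ΔM = M₂ − M₁ = 854.298 − 1999.998 = -1145.7 million.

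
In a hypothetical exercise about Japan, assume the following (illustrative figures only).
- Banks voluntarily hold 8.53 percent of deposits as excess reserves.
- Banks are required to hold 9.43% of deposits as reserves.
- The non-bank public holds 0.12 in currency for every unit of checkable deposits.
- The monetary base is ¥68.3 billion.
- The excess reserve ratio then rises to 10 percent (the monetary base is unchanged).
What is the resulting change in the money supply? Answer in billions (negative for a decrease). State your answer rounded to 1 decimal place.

-11.9 billion

Initially m₁ = (1 + 0.12) / (0.0943 + 0.0853 + 0.12) ≈ 3.7383, so M₁ = 3.7383 × 68.3 ≈ 255.3259 billion.
After the change m₂ = (1 + 0.12) / (0.0943 + 0.1 + 0.12) ≈ 3.5635, so M₂ = 3.5635 × 68.3 ≈ 243.387 billion.
ΔM = M₂ − M₁ = 243.387 − 255.3259 = -11.9389 billion.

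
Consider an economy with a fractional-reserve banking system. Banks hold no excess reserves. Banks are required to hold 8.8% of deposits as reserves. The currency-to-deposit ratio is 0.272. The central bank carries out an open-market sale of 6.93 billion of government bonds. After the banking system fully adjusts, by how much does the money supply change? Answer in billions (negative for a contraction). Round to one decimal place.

The money multiplier is m = (1 + c) / (rr + c) = (1 + 0.272) / (0.088 + 0.272) ≈ 3.5333.
The sale removes 6.93 billion of base, so ΔM = m × ΔMB = 3.5333 × (−6.93) ≈ -24.4858 billion.

-24.5 billion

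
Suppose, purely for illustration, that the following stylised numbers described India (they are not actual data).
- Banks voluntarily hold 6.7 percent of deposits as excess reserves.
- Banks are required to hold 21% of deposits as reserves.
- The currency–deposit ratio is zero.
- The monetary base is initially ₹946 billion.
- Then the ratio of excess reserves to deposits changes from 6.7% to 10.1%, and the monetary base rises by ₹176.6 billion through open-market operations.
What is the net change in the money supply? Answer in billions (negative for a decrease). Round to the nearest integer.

₹194 billion

Before: m₁ = 1 / (0.21 + 0.067) ≈ 3.61011, MB₁ = 946, so M₁ = 3.61011 × 946 ≈ 3415.1641 billion.
After: m₂ = 1 / (0.21 + 0.101) ≈ 3.21543, MB₂ = 946 + 176.6 = 1122.6, so M₂ = 3.21543 × 1122.6 ≈ 3609.6417 billion.
ΔM = M₂ − M₁ = 3609.6417 − 3415.1641 = 194.4776 billion.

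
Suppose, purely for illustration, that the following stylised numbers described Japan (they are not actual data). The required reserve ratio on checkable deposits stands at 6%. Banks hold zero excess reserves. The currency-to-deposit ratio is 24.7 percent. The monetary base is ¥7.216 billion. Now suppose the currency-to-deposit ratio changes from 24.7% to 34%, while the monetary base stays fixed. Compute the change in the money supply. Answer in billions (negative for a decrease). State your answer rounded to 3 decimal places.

Initially m₁ = (1 + 0.247) / (0.06 + 0.247) ≈ 4.06189, so M₁ = 4.06189 × 7.216 ≈ 29.3106 billion.
After the change m₂ = (1 + 0.34) / (0.06 + 0.34) = 3.35, so M₂ = 3.35 × 7.216 = 24.1736 billion.
ΔM = M₂ − M₁ = 24.1736 − 29.3106 = -5.137 billion.

-5.137 billion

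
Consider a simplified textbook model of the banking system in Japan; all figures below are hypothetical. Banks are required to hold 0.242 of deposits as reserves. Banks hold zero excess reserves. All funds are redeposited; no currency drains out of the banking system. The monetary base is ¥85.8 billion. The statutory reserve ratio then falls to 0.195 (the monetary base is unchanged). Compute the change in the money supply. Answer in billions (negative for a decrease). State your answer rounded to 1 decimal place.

¥85.5 billion

Initially m₁ = 1 / (0.242) ≈ 4.1322, so M₁ = 4.1322 × 85.8 ≈ 354.5428 billion.
After the change m₂ = 1 / (0.195) ≈ 5.1282, so M₂ = 5.1282 × 85.8 ≈ 439.9996 billion.
ΔM = M₂ − M₁ = 439.9996 − 354.5428 = 85.4568 billion.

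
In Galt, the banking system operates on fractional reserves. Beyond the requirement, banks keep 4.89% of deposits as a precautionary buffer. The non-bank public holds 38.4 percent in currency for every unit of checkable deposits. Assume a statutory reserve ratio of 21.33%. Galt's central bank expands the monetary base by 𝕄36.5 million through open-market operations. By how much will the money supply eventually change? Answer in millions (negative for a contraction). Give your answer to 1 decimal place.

𝕄78.2 million

The money multiplier is m = (1 + c) / (rr + e + c) = (1 + 0.384) / (0.2133 + 0.0489 + 0.384) ≈ 2.1418.
The purchase adds 36.5 million of base, so ΔM = m × ΔMB = 2.1418 × (+36.5) = 78.1757 million.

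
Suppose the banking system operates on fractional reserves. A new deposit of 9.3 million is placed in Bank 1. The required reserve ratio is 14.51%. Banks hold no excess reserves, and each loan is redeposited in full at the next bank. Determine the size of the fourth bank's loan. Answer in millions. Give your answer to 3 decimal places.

Each bank lends a fraction (1 − rr) = 0.8549 of the deposit it receives, so Bank 4 receives 9.3·0.8549^3 and lends 9.3·0.8549^4 ≈ 4.9676 million.

4.968 million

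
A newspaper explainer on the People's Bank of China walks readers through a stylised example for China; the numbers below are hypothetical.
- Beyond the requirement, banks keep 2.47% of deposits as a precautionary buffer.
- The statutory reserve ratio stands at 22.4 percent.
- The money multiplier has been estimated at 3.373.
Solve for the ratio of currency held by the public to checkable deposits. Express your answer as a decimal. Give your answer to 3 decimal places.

0.068

Using m = 3.373. From m = (1 + c)/(c + rr + e), rearranging gives 1 + c = m·(c + rr + e), so c·(1 − m) = m·(rr + e) − 1.
Hence c = [m·(rr + e) − 1]/(1 − m) = [3.373 × (0.224 + 0.0247) − 1] / (1 − 3.373) ≈ 0.067903.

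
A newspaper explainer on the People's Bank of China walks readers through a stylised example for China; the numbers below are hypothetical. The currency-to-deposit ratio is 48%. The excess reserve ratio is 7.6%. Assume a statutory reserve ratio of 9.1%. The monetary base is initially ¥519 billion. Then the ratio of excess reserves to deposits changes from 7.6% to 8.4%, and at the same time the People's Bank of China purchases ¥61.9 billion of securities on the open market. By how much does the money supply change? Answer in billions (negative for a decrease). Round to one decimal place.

¥125.4 billion

Before: m₁ = (1 + 0.48) / (0.091 + 0.076 + 0.48) ≈ 2.28748, MB₁ = 519, so M₁ = 2.28748 × 519 ≈ 1187.2021 billion.
After: m₂ = (1 + 0.48) / (0.091 + 0.084 + 0.48) ≈ 2.25954, MB₂ = 519 + 61.9 = 580.9, so M₂ = 2.25954 × 580.9 ≈ 1312.5668 billion.
ΔM = M₂ − M₁ = 1312.5668 − 1187.2021 = 125.3647 billion.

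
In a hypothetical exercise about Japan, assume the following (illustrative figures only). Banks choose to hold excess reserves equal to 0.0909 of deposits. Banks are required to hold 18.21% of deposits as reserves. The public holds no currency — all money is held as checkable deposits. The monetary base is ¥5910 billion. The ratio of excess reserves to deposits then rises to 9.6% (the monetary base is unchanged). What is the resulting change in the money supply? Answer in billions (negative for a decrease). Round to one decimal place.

Initially m₁ = 1 / (0.1821 + 0.0909) ≈ 3.663004, so M₁ = 3.663004 × 5910 ≈ 21648.3536 billion.
After the change m₂ = 1 / (0.1821 + 0.096) ≈ 3.595829, so M₂ = 3.595829 × 5910 ≈ 21251.3494 billion.
ΔM = M₂ − M₁ = 21251.3494 − 21648.3536 = -397.0042 billion.

-397.0 billion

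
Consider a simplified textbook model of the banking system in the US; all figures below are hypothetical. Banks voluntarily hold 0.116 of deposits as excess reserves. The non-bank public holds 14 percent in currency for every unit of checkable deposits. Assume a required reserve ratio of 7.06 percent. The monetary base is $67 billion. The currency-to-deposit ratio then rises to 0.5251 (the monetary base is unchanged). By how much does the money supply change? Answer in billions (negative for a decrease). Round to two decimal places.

Initially m₁ = (1 + 0.14) / (0.0706 + 0.116 + 0.14) ≈ 3.49051, so M₁ = 3.49051 × 67 ≈ 233.8642 billion.
After the change m₂ = (1 + 0.5251) / (0.0706 + 0.116 + 0.5251) ≈ 2.14290, so M₂ = 2.14290 × 67 = 143.5743 billion.
ΔM = M₂ − M₁ = 143.5743 − 233.8642 = -90.2899 billion.

-90.29 billion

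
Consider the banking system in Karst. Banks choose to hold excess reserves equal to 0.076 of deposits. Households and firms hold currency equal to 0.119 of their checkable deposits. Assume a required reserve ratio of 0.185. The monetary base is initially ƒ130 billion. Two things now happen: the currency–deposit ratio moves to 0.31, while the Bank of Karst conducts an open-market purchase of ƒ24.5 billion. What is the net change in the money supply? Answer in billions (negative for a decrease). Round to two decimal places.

-28.36 billion

Before: m₁ = (1 + 0.119) / (0.185 + 0.076 + 0.119) ≈ 2.944737, MB₁ = 130, so M₁ = 2.944737 × 130 ≈ 382.8158 billion.
After: m₂ = (1 + 0.31) / (0.185 + 0.076 + 0.31) ≈ 2.294221, MB₂ = 130 + 24.5 = 154.5, so M₂ = 2.294221 × 154.5 ≈ 354.4571 billion.
ΔM = M₂ − M₁ = 354.4571 − 382.8158 = -28.3587 billion.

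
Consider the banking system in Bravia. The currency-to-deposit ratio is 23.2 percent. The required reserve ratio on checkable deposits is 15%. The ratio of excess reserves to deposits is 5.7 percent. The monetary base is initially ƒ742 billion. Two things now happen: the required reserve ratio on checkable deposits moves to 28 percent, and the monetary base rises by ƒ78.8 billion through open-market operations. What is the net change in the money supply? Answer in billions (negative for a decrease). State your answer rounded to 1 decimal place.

Before: m₁ = (1 + 0.232) / (0.15 + 0.057 + 0.232) ≈ 2.80638, MB₁ = 742, so M₁ = 2.80638 × 742 ≈ 2082.334 billion.
After: m₂ = (1 + 0.232) / (0.28 + 0.057 + 0.232) ≈ 2.16520, MB₂ = 742 + 78.8 = 820.8, so M₂ = 2.16520 × 820.8 ≈ 1777.1962 billion.
ΔM = M₂ − M₁ = 1777.1962 − 2082.334 = -305.1378 billion.

-305.1 billion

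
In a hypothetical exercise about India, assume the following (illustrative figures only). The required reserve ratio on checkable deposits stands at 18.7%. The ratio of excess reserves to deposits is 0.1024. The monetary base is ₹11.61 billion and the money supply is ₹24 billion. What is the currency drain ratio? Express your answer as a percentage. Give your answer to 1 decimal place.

37.6%

Using m = M/MB = 24/11.61 ≈ 2.067183. From m = (1 + c)/(c + rr + e), rearranging gives 1 + c = m·(c + rr + e), so c·(1 − m) = m·(rr + e) − 1.
Hence c = [m·(rr + e) − 1]/(1 − m) = [2.067183 × (0.187 + 0.1024) − 1] / (1 − 2.067183) ≈ 0.376465.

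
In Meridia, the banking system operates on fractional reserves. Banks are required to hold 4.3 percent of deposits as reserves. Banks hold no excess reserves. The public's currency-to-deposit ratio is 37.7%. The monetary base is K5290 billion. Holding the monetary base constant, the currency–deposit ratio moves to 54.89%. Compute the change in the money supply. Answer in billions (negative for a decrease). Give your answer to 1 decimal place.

Initially m₁ = (1 + 0.377) / (0.043 + 0.377) ≈ 3.278571, so M₁ = 3.278571 × 5290 ≈ 17343.6406 billion.
After the change m₂ = (1 + 0.5489) / (0.043 + 0.5489) ≈ 2.616827, so M₂ = 2.616827 × 5290 ≈ 13843.0148 billion.
ΔM = M₂ − M₁ = 13843.0148 − 17343.6406 = -3500.6258 billion.

-3500.6 billion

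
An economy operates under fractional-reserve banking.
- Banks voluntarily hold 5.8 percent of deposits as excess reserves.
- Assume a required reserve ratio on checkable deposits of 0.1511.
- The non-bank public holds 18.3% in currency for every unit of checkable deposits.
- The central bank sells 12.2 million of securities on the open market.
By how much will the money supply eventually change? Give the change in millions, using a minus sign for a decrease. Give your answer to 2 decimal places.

-36.81 million

The money multiplier is m = (1 + c) / (rr + e + c) = (1 + 0.183) / (0.1511 + 0.058 + 0.183) ≈ 3.01709.
The sale removes 12.2 million of base, so ΔM = m × ΔMB = 3.01709 × (−12.2) ≈ -36.8085 million.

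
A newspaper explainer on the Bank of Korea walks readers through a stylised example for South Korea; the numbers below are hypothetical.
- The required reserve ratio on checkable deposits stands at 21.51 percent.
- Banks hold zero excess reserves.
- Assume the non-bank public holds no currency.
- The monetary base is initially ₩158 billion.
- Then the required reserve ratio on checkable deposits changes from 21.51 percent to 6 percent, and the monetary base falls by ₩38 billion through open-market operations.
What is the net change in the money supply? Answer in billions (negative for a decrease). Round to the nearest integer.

₩1265 billion

Before: m₁ = 1 / (0.2151) ≈ 4.6490, MB₁ = 158, so M₁ = 4.6490 × 158 = 734.542 billion.
After: m₂ = 1 / (0.06) ≈ 16.6667, MB₂ = 158 − 38 = 120, so M₂ = 16.6667 × 120 = 2000.004 billion.
ΔM = M₂ − M₁ = 2000.004 − 734.542 = 1265.462 billion.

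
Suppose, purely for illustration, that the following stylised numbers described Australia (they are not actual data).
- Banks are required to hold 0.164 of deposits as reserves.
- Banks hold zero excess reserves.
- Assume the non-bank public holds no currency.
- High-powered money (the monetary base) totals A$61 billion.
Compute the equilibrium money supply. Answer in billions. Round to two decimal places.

A$371.95 billion

With no currency drain or excess reserves, the money multiplier is m = 1/rr = 1/0.164 ≈ 6.09756.
Money supply M = m × MB = 6.09756 × 61 ≈ 371.9512 billion.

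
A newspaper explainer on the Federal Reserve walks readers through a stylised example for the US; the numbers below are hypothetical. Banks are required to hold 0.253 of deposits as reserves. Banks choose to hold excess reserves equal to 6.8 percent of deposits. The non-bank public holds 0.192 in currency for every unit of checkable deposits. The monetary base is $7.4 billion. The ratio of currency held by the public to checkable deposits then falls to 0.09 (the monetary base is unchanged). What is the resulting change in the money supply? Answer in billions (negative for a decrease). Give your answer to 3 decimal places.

Initially m₁ = (1 + 0.192) / (0.253 + 0.068 + 0.192) ≈ 2.32359, so M₁ = 2.32359 × 7.4 ≈ 17.1946 billion.
After the change m₂ = (1 + 0.09) / (0.253 + 0.068 + 0.09) ≈ 2.65207, so M₂ = 2.65207 × 7.4 ≈ 19.6253 billion.
ΔM = M₂ − M₁ = 19.6253 − 17.1946 = 2.4307 billion.

$2.431 billion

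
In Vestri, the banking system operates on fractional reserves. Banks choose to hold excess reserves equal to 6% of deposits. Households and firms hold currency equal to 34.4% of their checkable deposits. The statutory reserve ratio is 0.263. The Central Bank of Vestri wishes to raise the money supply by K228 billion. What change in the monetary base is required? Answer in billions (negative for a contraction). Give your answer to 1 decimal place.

K113.2 billion

The money multiplier is m = (1 + c) / (rr + e + c) = (1 + 0.344) / (0.263 + 0.06 + 0.344) ≈ 2.01499.
ΔMB = ΔM / m = (+228) / 2.01499 ≈ 113.1519 billion.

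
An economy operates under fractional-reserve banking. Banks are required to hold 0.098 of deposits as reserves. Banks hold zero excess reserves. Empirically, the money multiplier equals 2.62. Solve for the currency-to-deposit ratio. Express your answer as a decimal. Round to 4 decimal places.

Using m = 2.62. From m = (1 + c)/(c + rr + e), rearranging gives 1 + c = m·(c + rr + e), so c·(1 − m) = m·(rr + e) − 1.
Hence c = [m·(rr + e) − 1]/(1 − m) = [2.62 × (0.098 + 0) − 1] / (1 − 2.62) ≈ 0.458790.

0.4588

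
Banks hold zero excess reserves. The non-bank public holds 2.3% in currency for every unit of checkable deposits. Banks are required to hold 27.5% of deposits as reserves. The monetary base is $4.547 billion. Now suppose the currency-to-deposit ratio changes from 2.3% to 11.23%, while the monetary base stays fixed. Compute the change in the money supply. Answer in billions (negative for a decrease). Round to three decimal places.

Initially m₁ = (1 + 0.023) / (0.275 + 0.023) ≈ 3.43289, so M₁ = 3.43289 × 4.547 ≈ 15.6094 billion.
After the change m₂ = (1 + 0.1123) / (0.275 + 0.1123) ≈ 2.87193, so M₂ = 2.87193 × 4.547 ≈ 13.0587 billion.
ΔM = M₂ − M₁ = 13.0587 − 15.6094 = -2.5507 billion.

-2.551 billion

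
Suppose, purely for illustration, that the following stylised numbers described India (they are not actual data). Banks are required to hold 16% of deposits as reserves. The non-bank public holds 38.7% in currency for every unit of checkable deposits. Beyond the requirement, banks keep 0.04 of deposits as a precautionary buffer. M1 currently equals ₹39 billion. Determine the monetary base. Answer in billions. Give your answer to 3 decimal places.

The money multiplier is m = (1 + c) / (rr + e + c) = (1 + 0.387) / (0.16 + 0.04 + 0.387) ≈ 2.362862.
MB = M / m = 39 / 2.362862 ≈ 16.5054 billion.

₹16.505 billion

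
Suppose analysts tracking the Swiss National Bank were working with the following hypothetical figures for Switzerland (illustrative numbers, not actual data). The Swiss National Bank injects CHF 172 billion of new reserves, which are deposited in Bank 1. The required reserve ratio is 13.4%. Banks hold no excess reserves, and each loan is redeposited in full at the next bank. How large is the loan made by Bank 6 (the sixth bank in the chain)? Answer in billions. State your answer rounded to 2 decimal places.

CHF 72.55 billion

Each bank lends a fraction (1 − rr) = 0.8660 of the deposit it receives, so Bank 6 receives 172·0.8660^5 and lends 172·0.8660^6 ≈ 72.5497 billion.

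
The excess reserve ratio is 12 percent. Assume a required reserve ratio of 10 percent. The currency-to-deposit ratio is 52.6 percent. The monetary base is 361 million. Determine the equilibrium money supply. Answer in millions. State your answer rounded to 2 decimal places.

738.45 million

The money multiplier is m = (1 + c) / (rr + e + c) = (1 + 0.526) / (0.1 + 0.12 + 0.526) ≈ 2.045576.
So M = m × MB = 2.045576 × 361 ≈ 738.4529 million.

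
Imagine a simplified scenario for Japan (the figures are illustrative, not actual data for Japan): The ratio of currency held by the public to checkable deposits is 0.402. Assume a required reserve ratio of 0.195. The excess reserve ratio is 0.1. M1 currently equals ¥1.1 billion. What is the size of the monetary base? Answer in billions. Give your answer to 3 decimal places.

¥0.547 billion

The money multiplier is m = (1 + c) / (rr + e + c) = (1 + 0.402) / (0.195 + 0.1 + 0.402) ≈ 2.01148.
MB = M / m = 1.1 / 2.01148 ≈ 0.5469 billion.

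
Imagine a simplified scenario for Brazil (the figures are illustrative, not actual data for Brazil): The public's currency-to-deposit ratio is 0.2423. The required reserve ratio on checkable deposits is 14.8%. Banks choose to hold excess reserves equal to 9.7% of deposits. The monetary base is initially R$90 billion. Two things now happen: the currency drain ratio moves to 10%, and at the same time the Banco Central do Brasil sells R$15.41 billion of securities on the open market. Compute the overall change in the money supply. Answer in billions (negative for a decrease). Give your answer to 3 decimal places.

R$8.381 billion

Before: m₁ = (1 + 0.2423) / (0.148 + 0.097 + 0.2423) ≈ 2.549354, MB₁ = 90, so M₁ = 2.549354 × 90 ≈ 229.4419 billion.
After: m₂ = (1 + 0.1) / (0.148 + 0.097 + 0.1) ≈ 3.188406, MB₂ = 90 − 15.41 = 74.59, so M₂ = 3.188406 × 74.59 ≈ 237.8232 billion.
ΔM = M₂ − M₁ = 237.8232 − 229.4419 = 8.3813 billion.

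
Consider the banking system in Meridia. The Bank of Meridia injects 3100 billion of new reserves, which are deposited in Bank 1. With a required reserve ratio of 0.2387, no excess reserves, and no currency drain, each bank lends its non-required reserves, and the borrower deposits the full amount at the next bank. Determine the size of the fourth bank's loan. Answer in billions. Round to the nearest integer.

Each bank lends a fraction (1 − rr) = 0.7613 of the deposit it receives, so Bank 4 receives 3100·0.7613^3 and lends 3100·0.7613^4 ≈ 1041.3219 billion.

1041 billion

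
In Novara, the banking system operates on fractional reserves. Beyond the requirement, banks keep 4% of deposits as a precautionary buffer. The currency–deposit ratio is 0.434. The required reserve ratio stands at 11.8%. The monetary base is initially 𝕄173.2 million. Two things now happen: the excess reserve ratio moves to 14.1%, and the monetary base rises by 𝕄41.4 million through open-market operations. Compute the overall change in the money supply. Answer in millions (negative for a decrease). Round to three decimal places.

Before: m₁ = (1 + 0.434) / (0.118 + 0.04 + 0.434) ≈ 2.4222973, MB₁ = 173.2, so M₁ = 2.4222973 × 173.2 ≈ 419.5419 million.
After: m₂ = (1 + 0.434) / (0.118 + 0.141 + 0.434) ≈ 2.0692641, MB₂ = 173.2 + 41.4 = 214.6, so M₂ = 2.0692641 × 214.6 ≈ 444.0641 million.
ΔM = M₂ − M₁ = 444.0641 − 419.5419 = 24.5222 million.

𝕄24.522 million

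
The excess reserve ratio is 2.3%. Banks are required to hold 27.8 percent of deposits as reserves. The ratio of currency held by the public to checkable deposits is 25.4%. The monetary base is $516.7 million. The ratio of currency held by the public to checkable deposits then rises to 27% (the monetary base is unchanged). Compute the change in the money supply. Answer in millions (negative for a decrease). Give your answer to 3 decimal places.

Initially m₁ = (1 + 0.254) / (0.278 + 0.023 + 0.254) ≈ 2.2594595, so M₁ = 2.2594595 × 516.7 ≈ 1167.4627 million.
After the change m₂ = (1 + 0.27) / (0.278 + 0.023 + 0.27) ≈ 2.2241681, so M₂ = 2.2241681 × 516.7 ≈ 1149.2277 million.
ΔM = M₂ − M₁ = 1149.2277 − 1167.4627 = -18.235 million.

-18.235 million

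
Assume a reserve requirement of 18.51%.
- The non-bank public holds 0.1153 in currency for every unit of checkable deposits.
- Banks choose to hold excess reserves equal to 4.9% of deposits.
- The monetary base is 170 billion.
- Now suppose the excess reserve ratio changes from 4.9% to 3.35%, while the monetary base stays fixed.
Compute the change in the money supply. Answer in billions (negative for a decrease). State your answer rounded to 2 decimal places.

Initially m₁ = (1 + 0.1153) / (0.1851 + 0.049 + 0.1153) ≈ 3.192044, so M₁ = 3.192044 × 170 ≈ 542.6475 billion.
After the change m₂ = (1 + 0.1153) / (0.1851 + 0.0335 + 0.1153) ≈ 3.340222, so M₂ = 3.340222 × 170 ≈ 567.8377 billion.
ΔM = M₂ − M₁ = 567.8377 − 542.6475 = 25.1902 billion.

25.19 billion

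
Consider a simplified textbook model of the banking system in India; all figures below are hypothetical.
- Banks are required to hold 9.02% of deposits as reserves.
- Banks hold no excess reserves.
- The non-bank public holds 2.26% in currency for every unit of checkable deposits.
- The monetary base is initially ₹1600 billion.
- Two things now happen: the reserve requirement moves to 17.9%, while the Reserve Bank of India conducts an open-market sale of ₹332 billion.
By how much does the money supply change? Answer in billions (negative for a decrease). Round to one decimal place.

Before: m₁ = (1 + 0.0226) / (0.0902 + 0.0226) ≈ 9.065603, MB₁ = 1600, so M₁ = 9.065603 × 1600 = 14504.9648 billion.
After: m₂ = (1 + 0.0226) / (0.179 + 0.0226) ≈ 5.072421, MB₂ = 1600 − 332 = 1268, so M₂ = 5.072421 × 1268 ≈ 6431.8298 billion.
ΔM = M₂ − M₁ = 6431.8298 − 14504.9648 = -8073.135 billion.

-8073.1 billion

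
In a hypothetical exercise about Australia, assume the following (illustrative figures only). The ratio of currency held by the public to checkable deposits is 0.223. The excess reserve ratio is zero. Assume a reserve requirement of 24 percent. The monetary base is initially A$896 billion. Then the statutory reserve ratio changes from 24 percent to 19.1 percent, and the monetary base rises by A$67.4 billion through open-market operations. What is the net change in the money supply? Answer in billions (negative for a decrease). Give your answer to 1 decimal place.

A$479.2 billion

Before: m₁ = (1 + 0.223) / (0.24 + 0.223) ≈ 2.64147, MB₁ = 896, so M₁ = 2.64147 × 896 ≈ 2366.7571 billion.
After: m₂ = (1 + 0.223) / (0.191 + 0.223) ≈ 2.95411, MB₂ = 896 + 67.4 = 963.4, so M₂ = 2.95411 × 963.4 ≈ 2845.9896 billion.
ΔM = M₂ − M₁ = 2845.9896 − 2366.7571 = 479.2325 billion.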